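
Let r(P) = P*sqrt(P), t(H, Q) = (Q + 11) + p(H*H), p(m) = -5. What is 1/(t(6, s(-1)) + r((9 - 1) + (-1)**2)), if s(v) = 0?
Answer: 1/33 ≈ 0.030303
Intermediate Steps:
t(H, Q) = 6 + Q (t(H, Q) = (Q + 11) - 5 = (11 + Q) - 5 = 6 + Q)
r(P) = P**(3/2)
1/(t(6, s(-1)) + r((9 - 1) + (-1)**2)) = 1/((6 + 0) + ((9 - 1) + (-1)**2)**(3/2)) = 1/(6 + (8 + 1)**(3/2)) = 1/(6 + 9**(3/2)) = 1/(6 + 27) = 1/33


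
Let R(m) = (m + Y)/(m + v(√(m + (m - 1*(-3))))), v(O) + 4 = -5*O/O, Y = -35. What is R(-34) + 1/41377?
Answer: 2855056/1779211 ≈ 1.6047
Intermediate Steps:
v(O) = -9 (v(O) = -4 - 5*O/O = -4 - 5*1 = -4 - 5 = -9)
R(m) = (-35 + m)/(-9 + m) (R(m) = (m - 35)/(m - 9) = (-35 + m)/(-9 + m))
R(-34) + 1/41377 = (-35 - 34)/(-9 - 34) + 1/41377 = -69/(-43) + 1/41377 = -1/43*(-69) + 1/41377 = 69/43 + 1/41377 = 2855056/1779211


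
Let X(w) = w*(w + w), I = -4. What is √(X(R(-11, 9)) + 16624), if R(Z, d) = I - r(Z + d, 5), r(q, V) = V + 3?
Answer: 4*√1057 ≈ 130.05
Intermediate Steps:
r(q, V) = 3 + V
R(Z, d) = -12 (R(Z, d) = -4 - (3 + 5) = -4 - 1*8 = -4 - 8 = -12)
X(w) = 2*w² (X(w) = w*(2*w) = 2*w²)
√(X(R(-11, 9)) + 16624) = √(2*(-12)² + 16624) = √(2*144 + 16624) = √(288 + 16624) = √16912 = 4*√1057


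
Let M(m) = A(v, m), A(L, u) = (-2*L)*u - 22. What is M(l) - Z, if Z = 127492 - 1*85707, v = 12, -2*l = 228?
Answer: -39071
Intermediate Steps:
l = -114 (l = -½*228 = -114)
Z = 41785 (Z = 127492 - 85707 = 41785)
A(L, u) = -22 - 2*L*u (A(L, u) = -2*L*u - 22 = -22 - 2*L*u)
M(m) = -22 - 24*m (M(m) = -22 - 2*12*m = -22 - 24*m)
M(l) - Z = (-22 - 24*(-114)) - 1*41785 = (-22 + 2736) - 41785 = 2714 - 41785 = -39071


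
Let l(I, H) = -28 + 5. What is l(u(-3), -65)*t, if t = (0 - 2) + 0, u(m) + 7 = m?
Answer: 46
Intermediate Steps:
u(m) = -7 + m
l(I, H) = -23
t = -2 (t = -2 + 0 = -2)
l(u(-3), -65)*t = -23*(-2) = 46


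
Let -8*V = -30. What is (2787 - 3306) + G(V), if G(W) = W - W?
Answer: -519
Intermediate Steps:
V = 15/4 (V = -1/8*(-30) = 15/4 ≈ 3.7500)
G(W) = 0
(2787 - 3306) + G(V) = (2787 - 3306) + 0 = -519 + 0 = -519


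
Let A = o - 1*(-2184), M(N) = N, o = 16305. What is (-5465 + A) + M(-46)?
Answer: 12978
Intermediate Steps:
A = 18489 (A = 16305 - 1*(-2184) = 16305 + 2184 = 18489)
(-5465 + A) + M(-46) = (-5465 + 18489) - 46 = 13024 - 46 = 12978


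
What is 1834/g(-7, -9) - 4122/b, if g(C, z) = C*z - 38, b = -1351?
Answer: 2580784/33775 ≈ 76.411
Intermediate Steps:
g(C, z) = -38 + C*z
1834/g(-7, -9) - 4122/b = 1834/(-38 - 7*(-9)) - 4122/(-1351) = 1834/(-38 + 63) - 4122*(-1/1351) = 1834/25 + 4122/1351 = 2580784/33775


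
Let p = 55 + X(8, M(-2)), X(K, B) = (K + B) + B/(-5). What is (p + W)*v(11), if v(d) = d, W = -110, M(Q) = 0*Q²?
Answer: -517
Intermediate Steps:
M(Q) = 0
X(K, B) = K + 4*B/5 (X(K, B) = (B + K) + B*(-⅕) = (B + K) - B/5 = K + 4*B/5)
p = 63 (p = 55 + (8 + (⅘)*0) = 55 + (8 + 0) = 55 + 8 = 63)
(p + W)*v(11) = (63 - 110)*11 = -47*11 = -517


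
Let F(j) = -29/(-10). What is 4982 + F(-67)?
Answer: 49849/10 ≈ 4984.9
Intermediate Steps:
F(j) = 29/10 (F(j) = -29*(-⅒) = 29/10)
4982 + F(-67) = 4982 + 29/10 = 49849/10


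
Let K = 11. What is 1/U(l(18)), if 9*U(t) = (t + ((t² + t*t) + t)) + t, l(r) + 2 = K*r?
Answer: 9/77420 ≈ 0.00011625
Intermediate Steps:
l(r) = -2 + 11*r
U(t) = t/3 + 2*t²/9 (U(t) = ((t + ((t² + t*t) + t)) + t)/9 = ((t + ((t² + t²) + t)) + t)/9 = ((t + (2*t² + t)) + t)/9 = ((t + (t + 2*t²)) + t)/9 = ((2*t + 2*t²) + t)/9 = (2*t² + 3*t)/9 = t/3 + 2*t²/9)
1/U(l(18)) = 1/((-2 + 11*18)*(3 + 2*(-2 + 11*18))/9) = 1/((-2 + 198)*(3 + 2*(-2 + 198))/9) = 1/((⅑)*196*(3 + 2*196)) = 1/((⅑)*196*(3 + 392)) = 1/((⅑)*196*395) = 1/(77420/9) = 9/77420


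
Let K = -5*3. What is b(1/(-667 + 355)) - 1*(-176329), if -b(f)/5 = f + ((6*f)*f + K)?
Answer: 953992917/5408 ≈ 1.7640e+5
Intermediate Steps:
K = -15
b(f) = 75 - 30*f² - 5*f (b(f) = -5*(f + ((6*f)*f - 15)) = -5*(f + (6*f² - 15)) = -5*(f + (-15 + 6*f²)) = -5*(-15 + f + 6*f²) = 75 - 30*f² - 5*f)
b(1/(-667 + 355)) - 1*(-176329) = (75 - 30/(-667 + 355)² - 5/(-667 + 355)) - 1*(-176329) = (75 - 30*(1/(-312))² - 5/(-312)) + 176329 = (75 - 30*(-1/312)² - 5*(-1/312)) + 176329 = (75 - 30*1/97344 + 5/312) + 176329 = (75 - 5/16224 + 5/312) + 176329 = 405685/5408 + 176329 = 953992917/5408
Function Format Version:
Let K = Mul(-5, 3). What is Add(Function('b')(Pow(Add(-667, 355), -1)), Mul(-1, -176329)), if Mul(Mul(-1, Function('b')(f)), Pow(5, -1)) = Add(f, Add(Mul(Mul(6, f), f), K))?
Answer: Rational(953992917, 5408) ≈ 1.7640e+5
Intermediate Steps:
K = -15
Function('b')(f) = Add(75, Mul(-30, Pow(f, 2)), Mul(-5, f)) (Function('b')(f) = Mul(-5, Add(f, Add(Mul(Mul(6, f), f), -15))) = Mul(-5, Add(f, Add(Mul(6, Pow(f, 2)), -15))) = Mul(-5, Add(f, Add(-15, Mul(6, Pow(f, 2))))) = Mul(-5, Add(-15, f, Mul(6, Pow(f, 2)))) = Add(75, Mul(-30, Pow(f, 2)), Mul(-5, f)))
Add(Function('b')(Pow(Add(-667, 355), -1)), Mul(-1, -176329)) = Add(Add(75, Mul(-30, Pow(Pow(Add(-667, 355), -1), 2)), Mul(-5, Pow(Add(-667, 355), -1))), Mul(-1, -176329)) = Add(Add(75, Mul(-30, Pow(Pow(-312, -1), 2)), Mul(-5, Pow(-312, -1))), 176329) = Add(Add(75, Mul(-30, Pow(Rational(-1, 312), 2)), Mul(-5, Rational(-1, 312))), 176329) = Add(Add(75, Mul(-30, Rational(1, 97344)), Rational(5, 312)), 176329) = Add(Add(75, Rational(-5, 16224), Rational(5, 312)), 176329) = Add(Rational(405685, 5408), 176329) = Rational(953992917, 5408)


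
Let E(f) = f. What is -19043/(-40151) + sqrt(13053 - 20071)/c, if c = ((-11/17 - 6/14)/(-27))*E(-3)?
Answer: 19043/40151 - 11781*I*sqrt(58)/128 ≈ 0.47428 - 700.95*I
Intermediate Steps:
c = -128/1071 (c = ((-11/17 - 6/14)/(-27))*(-3) = -(-11*1/17 - 6*1/14)/27*(-3) = -(-11/17 - 3/7)/27*(-3) = -1/27*(-128/119)*(-3) = (128/3213)*(-3) = -128/1071 ≈ -0.11951)
-19043/(-40151) + sqrt(13053 - 20071)/c = -19043/(-40151) + sqrt(13053 - 20071)/(-128/1071) = -19043*(-1/40151) + sqrt(-7018)*(-1071/128) = 19043/40151 + (11*I*sqrt(58))*(-1071/128) = 19043/40151 - 11781*I*sqrt(58)/128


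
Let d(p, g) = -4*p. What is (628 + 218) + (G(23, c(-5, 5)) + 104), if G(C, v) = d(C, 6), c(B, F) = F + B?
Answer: 858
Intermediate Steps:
c(B, F) = B + F
G(C, v) = -4*C
(628 + 218) + (G(23, c(-5, 5)) + 104) = (628 + 218) + (-4*23 + 104) = 846 + (-92 + 104) = 846 + 12 = 858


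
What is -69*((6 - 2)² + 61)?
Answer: -5313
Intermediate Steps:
-69*((6 - 2)² + 61) = -69*(4² + 61) = -69*(16 + 61) = -69*77 = -5313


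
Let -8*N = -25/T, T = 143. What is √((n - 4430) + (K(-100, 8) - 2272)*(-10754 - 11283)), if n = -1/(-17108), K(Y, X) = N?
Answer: 3*√196996965862542846/188188 ≈ 7075.5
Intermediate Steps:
N = 25/1144 (N = -(-25)/(8*143) = -⅛*(-25/143) = 25/1144 ≈ 0.021853)
K(Y, X) = 25/1144
n = 1/17108 (n = -1*(-1/17108) = 1/17108 ≈ 5.8452e-5)
√((n - 4430) + (K(-100, 8) - 2272)*(-10754 - 11283)) = √((1/17108 - 4430) + (25/1144 - 2272)*(-10754 - 11283)) = √(-75788439/17108 - 2599143/1144*(-22037)) = √(-75788439/17108 + 57277314291/1144) = √(18842569056081/376376) = 3*√196996965862542846/188188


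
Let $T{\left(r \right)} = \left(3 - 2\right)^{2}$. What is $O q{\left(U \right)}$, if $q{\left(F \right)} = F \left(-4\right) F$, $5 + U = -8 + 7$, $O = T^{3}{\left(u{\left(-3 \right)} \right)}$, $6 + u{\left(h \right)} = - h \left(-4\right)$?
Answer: $-144$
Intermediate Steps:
$u{\left(h \right)} = -6 + 4 h$ ($u{\left(h \right)} = -6 + - h \left(-4\right) = -6 + 4 h$)
$T{\left(r \right)} = 1$ ($T{\left(r \right)} = 1^{2} = 1$)
$O = 1$ ($O = 1^{3} = 1$)
$U = -6$ ($U = -5 + \left(-8 + 7\right) = -5 - 1 = -6$)
$q{\left(F \right)} = - 4 F^{2}$ ($q{\left(F \right)} = - 4 F F = - 4 F^{2}$)
$O q{\left(U \right)} = 1 \left(- 4 \left(-6\right)^{2}\right) = 1 \left(\left(-4\right) 36\right) = 1 \left(-144\right) = -144$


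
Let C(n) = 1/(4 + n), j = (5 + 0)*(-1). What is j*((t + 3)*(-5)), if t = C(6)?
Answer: 155/2 ≈ 77.500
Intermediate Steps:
j = -5 (j = 5*(-1) = -5)
t = ⅒ (t = 1/(4 + 6) = 1/10 = ⅒ ≈ 0.10000)
j*((t + 3)*(-5)) = -5*(⅒ + 3)*(-5) = -31*(-5)/2 = -5*(-31/2) = 155/2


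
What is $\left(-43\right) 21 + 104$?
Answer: $-799$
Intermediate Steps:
$\left(-43\right) 21 + 104 = -903 + 104 = -799$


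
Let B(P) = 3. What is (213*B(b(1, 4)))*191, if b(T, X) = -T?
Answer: 122049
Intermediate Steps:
(213*B(b(1, 4)))*191 = (213*3)*191 = 639*191 = 122049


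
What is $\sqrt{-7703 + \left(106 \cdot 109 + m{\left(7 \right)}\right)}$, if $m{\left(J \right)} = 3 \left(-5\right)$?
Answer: $2 \sqrt{959} \approx 61.935$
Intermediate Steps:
$m{\left(J \right)} = -15$
$\sqrt{-7703 + \left(106 \cdot 109 + m{\left(7 \right)}\right)} = \sqrt{-7703 + \left(106 \cdot 109 - 15\right)} = \sqrt{-7703 + \left(11554 - 15\right)} = \sqrt{-7703 + 11539} = \sqrt{3836} = 2 \sqrt{959}$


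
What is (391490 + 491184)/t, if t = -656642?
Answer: -25961/19313 ≈ -1.3442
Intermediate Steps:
(391490 + 491184)/t = (391490 + 491184)/(-656642) = 882674*(-1/656642) = -25961/19313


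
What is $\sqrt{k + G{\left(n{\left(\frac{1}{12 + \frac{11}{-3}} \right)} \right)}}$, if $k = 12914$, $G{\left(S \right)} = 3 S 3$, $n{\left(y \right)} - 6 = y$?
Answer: $\frac{\sqrt{324227}}{5} \approx 113.88$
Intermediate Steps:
$n{\left(y \right)} = 6 + y$
$G{\left(S \right)} = 9 S$
$\sqrt{k + G{\left(n{\left(\frac{1}{12 + \frac{11}{-3}} \right)} \right)}} = \sqrt{12914 + 9 \left(6 + \frac{1}{12 + \frac{11}{-3}}\right)} = \sqrt{12914 + 9 \left(6 + \frac{1}{12 + 11 \left(- \frac{1}{3}\right)}\right)} = \sqrt{12914 + 9 \left(6 + \frac{1}{12 - \frac{11}{3}}\right)} = \sqrt{12914 + 9 \left(6 + \frac{1}{\frac{25}{3}}\right)} = \sqrt{12914 + 9 \left(6 + \frac{3}{25}\right)} = \sqrt{12914 + 9 \cdot \frac{153}{25}} = \sqrt{12914 + \frac{1377}{25}} = \sqrt{\frac{324227}{25}} = \frac{\sqrt{324227}}{5}$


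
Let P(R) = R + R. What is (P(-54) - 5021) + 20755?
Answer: 15626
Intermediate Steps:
P(R) = 2*R
(P(-54) - 5021) + 20755 = (2*(-54) - 5021) + 20755 = (-108 - 5021) + 20755 = -5129 + 20755 = 15626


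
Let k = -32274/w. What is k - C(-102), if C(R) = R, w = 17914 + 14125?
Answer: 3235704/32039 ≈ 100.99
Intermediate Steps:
w = 32039
k = -32274/32039 ≈ -1.0073
k - C(-102) = -32274/32039 - 1*(-102) = -32274/32039 + 102 = 3235704/32039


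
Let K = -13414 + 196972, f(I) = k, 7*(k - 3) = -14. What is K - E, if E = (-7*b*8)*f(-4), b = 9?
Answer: 184062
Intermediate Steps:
k = 1 (k = 3 + (⅐)*(-14) = 3 - 2 = 1)
f(I) = 1
K = 183558
E = -504 (E = (-7*9*8)*1 = -63*8*1 = -504*1 = -504)
K - E = 183558 - 1*(-504) = 183558 + 504 = 184062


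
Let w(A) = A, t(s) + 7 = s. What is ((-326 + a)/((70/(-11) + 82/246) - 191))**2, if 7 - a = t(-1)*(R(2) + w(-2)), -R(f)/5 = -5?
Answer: 19847025/42276004 ≈ 0.46946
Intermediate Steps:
t(s) = -7 + s
R(f) = 25 (R(f) = -5*(-5) = 25)
a = 191 (a = 7 - (-7 - 1)*(25 - 2) = 7 - (-8)*23 = 7 - 1*(-184) = 7 + 184 = 191)
((-326 + a)/((70/(-11) + 82/246) - 191))**2 = ((-326 + 191)/((70/(-11) + 82/246) - 191))**2 = (-135/((70*(-1/11) + 82*(1/246)) - 191))**2 = (-135/((-70/11 + 1/3) - 191))**2 = (-135/(-199/33 - 191))**2 = (-135/(-6502/33))**2 = (-135*(-33/6502))**2 = (4455/6502)**2 = 19847025/42276004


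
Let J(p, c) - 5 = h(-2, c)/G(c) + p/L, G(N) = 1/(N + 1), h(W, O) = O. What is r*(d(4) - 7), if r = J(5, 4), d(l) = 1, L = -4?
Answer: -285/2 ≈ -142.50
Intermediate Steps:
G(N) = 1/(1 + N)
J(p, c) = 5 - p/4 + c*(1 + c) (J(p, c) = 5 + (c/(1/(1 + c)) + p/(-4)) = 5 + (c*(1 + c) + p*(-1/4)) = 5 + (c*(1 + c) - p/4) = 5 + (-p/4 + c*(1 + c)) = 5 - p/4 + c*(1 + c))
r = 95/4 (r = 5 + 4 + 4**2 - 1/4*5 = 5 + 4 + 16 - 5/4 = 95/4 ≈ 23.750)
r*(d(4) - 7) = 95*(1 - 7)/4 = (95/4)*(-6) = -285/2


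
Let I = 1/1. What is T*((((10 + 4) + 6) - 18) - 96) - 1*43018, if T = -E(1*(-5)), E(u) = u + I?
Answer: -43394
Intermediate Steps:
I = 1
E(u) = 1 + u (E(u) = u + 1 = 1 + u)
T = 4 (T = -(1 + 1*(-5)) = -(1 - 5) = -1*(-4) = 4)
T*((((10 + 4) + 6) - 18) - 96) - 1*43018 = 4*((((10 + 4) + 6) - 18) - 96) - 1*43018 = 4*(((14 + 6) - 18) - 96) - 43018 = 4*((20 - 18) - 96) - 43018 = 4*(2 - 96) - 43018 = 4*(-94) - 43018 = -376 - 43018 = -43394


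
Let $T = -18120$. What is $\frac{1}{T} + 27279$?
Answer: $\frac{494295479}{18120} \approx 27279.0$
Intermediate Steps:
$\frac{1}{T} + 27279 = \frac{1}{-18120} + 27279 = - \frac{1}{18120} + 27279 = \frac{494295479}{18120}$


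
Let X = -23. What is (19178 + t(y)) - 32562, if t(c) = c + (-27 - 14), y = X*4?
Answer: -13517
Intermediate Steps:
y = -92 (y = -23*4 = -92)
t(c) = -41 + c (t(c) = c - 41 = -41 + c)
(19178 + t(y)) - 32562 = (19178 + (-41 - 92)) - 32562 = (19178 - 133) - 32562 = 19045 - 32562 = -13517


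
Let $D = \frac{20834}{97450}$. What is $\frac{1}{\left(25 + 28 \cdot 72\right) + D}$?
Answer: $\frac{48725}{99458142} \approx 0.0004899$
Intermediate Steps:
$D = \frac{10417}{48725}$ ($D = 20834 \cdot \frac{1}{97450} = \frac{10417}{48725} \approx 0.21379$)
$\frac{1}{\left(25 + 28 \cdot 72\right) + D} = \frac{1}{\left(25 + 28 \cdot 72\right) + \frac{10417}{48725}} = \frac{1}{\left(25 + 2016\right) + \frac{10417}{48725}} = \frac{1}{2041 + \frac{10417}{48725}} = \frac{1}{\frac{99458142}{48725}} = \frac{48725}{99458142}$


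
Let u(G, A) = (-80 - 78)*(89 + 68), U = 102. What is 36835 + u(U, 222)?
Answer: 12029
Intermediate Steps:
u(G, A) = -24806 (u(G, A) = -158*157 = -24806)
36835 + u(U, 222) = 36835 - 24806 = 12029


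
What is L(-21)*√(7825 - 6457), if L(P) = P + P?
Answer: -252*√38 ≈ -1553.4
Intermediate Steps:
L(P) = 2*P
L(-21)*√(7825 - 6457) = (2*(-21))*√(7825 - 6457) = -252*√38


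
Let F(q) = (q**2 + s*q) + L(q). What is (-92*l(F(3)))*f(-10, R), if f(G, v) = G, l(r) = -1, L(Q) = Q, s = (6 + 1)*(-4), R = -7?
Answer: -920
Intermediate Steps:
s = -28 (s = 7*(-4) = -28)
F(q) = q**2 - 27*q (F(q) = (q**2 - 28*q) + q = q**2 - 27*q)
(-92*l(F(3)))*f(-10, R) = -92*(-1)*(-10) = 92*(-10) = -920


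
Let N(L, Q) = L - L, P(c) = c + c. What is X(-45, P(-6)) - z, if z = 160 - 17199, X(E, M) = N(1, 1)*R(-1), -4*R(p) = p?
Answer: 17039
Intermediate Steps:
P(c) = 2*c
R(p) = -p/4
N(L, Q) = 0
X(E, M) = 0 (X(E, M) = 0*(-1/4*(-1)) = 0*(1/4) = 0)
z = -17039
X(-45, P(-6)) - z = 0 - 1*(-17039) = 0 + 17039 = 17039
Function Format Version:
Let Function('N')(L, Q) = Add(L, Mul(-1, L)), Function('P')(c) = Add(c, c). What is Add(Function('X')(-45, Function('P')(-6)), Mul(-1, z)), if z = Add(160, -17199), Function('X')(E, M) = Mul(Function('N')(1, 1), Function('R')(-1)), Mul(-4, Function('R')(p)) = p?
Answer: 17039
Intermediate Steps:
Function('P')(c) = Mul(2, c)
Function('R')(p) = Mul(Rational(-1, 4), p)
Function('N')(L, Q) = 0
Function('X')(E, M) = 0 (Function('X')(E, M) = Mul(0, Mul(Rational(-1, 4), -1)) = Mul(0, Rational(1, 4)) = 0)
z = -17039
Add(Function('X')(-45, Function('P')(-6)), Mul(-1, z)) = Add(0, Mul(-1, -17039)) = Add(0, 17039) = 17039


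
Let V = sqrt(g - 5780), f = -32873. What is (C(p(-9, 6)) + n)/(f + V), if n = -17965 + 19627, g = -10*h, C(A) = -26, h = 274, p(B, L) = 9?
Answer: -757468/15220319 - 3272*I*sqrt(2130)/1080642649 ≈ -0.049767 - 0.00013974*I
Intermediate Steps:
g = -2740 (g = -10*274 = -2740)
V = 2*I*sqrt(2130) (V = sqrt(-2740 - 5780) = sqrt(-8520) = 2*I*sqrt(2130) ≈ 92.304*I)
n = 1662
(C(p(-9, 6)) + n)/(f + V) = (-26 + 1662)/(-32873 + 2*I*sqrt(2130)) = 1636/(-32873 + 2*I*sqrt(2130))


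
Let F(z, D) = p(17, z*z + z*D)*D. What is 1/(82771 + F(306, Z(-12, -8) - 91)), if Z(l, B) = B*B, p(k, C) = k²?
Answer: 1/74968 ≈ 1.3339e-5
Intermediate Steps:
Z(l, B) = B²
F(z, D) = 289*D (F(z, D) = 17²*D = 289*D)
1/(82771 + F(306, Z(-12, -8) - 91)) = 1/(82771 + 289*((-8)² - 91)) = 1/(82771 + 289*(64 - 91)) = 1/(82771 + 289*(-27)) = 1/(82771 - 7803) = 1/74968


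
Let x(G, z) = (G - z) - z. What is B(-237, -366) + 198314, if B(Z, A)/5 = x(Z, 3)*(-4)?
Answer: 203174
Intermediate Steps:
x(G, z) = G - 2*z
B(Z, A) = 120 - 20*Z (B(Z, A) = 5*((Z - 2*3)*(-4)) = 5*((Z - 6)*(-4)) = 5*((-6 + Z)*(-4)) = 5*(24 - 4*Z) = 120 - 20*Z)
B(-237, -366) + 198314 = (120 - 20*(-237)) + 198314 = (120 + 4740) + 198314 = 4860 + 198314 = 203174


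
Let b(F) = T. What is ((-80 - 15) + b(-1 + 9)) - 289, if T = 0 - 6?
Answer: -390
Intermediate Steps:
T = -6
b(F) = -6
((-80 - 15) + b(-1 + 9)) - 289 = ((-80 - 15) - 6) - 289 = (-95 - 6) - 289 = -101 - 289 = -390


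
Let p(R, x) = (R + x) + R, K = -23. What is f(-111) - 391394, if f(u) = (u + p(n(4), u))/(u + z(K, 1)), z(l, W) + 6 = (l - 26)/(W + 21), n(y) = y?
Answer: -1026621754/2623 ≈ -3.9139e+5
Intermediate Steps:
z(l, W) = -6 + (-26 + l)/(21 + W) (z(l, W) = -6 + (l - 26)/(W + 21) = -6 + (-26 + l)/(21 + W))
p(R, x) = x + 2*R
f(u) = (8 + 2*u)/(-181/22 + u) (f(u) = (u + (u + 2*4))/(u + (-152 - 23 - 6*1)/(21 + 1)) = (u + (u + 8))/(u + (-152 - 23 - 6)/22) = (u + (8 + u))/(u + (1/22)*(-181)) = (8 + 2*u)/(u - 181/22) = (8 + 2*u)/(-181/22 + u))
f(-111) - 391394 = 44*(4 - 111)/(-181 + 22*(-111)) - 391394 = 44*(-107)/(-181 - 2442) - 391394 = 44*(-107)/(-2623) - 391394 = 44*(-1/2623)*(-107) - 391394 = 4708/2623 - 391394 = -1026621754/2623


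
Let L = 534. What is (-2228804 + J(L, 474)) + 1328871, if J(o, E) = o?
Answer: -899399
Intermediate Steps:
(-2228804 + J(L, 474)) + 1328871 = (-2228804 + 534) + 1328871 = -2228270 + 1328871 = -899399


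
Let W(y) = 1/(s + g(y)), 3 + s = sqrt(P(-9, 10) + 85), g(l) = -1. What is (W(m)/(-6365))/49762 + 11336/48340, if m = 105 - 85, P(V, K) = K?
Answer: 7091256126684/30239177963795 - sqrt(95)/25022075270 ≈ 0.23451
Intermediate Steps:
m = 20
s = -3 + sqrt(95) (s = -3 + sqrt(10 + 85) = -3 + sqrt(95) ≈ 6.7468)
W(y) = 1/(-4 + sqrt(95)) (W(y) = 1/((-3 + sqrt(95)) - 1) = 1/(-4 + sqrt(95)))
(W(m)/(-6365))/49762 + 11336/48340 = ((4/79 + sqrt(95)/79)/(-6365))/49762 + 11336/48340 = ((4/79 + sqrt(95)/79)*(-1/6365))*(1/49762) + 11336*(1/48340) = (-4/502835 - sqrt(95)/502835)*(1/49762) + 2834/12085 = (-2/12511037635 - sqrt(95)/25022075270) + 2834/12085 = 7091256126684/30239177963795 - sqrt(95)/25022075270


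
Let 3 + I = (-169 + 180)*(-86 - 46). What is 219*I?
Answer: -318645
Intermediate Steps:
I = -1455 (I = -3 + (-169 + 180)*(-86 - 46) = -3 + 11*(-132) = -3 - 1452 = -1455)
219*I = 219*(-1455) = -318645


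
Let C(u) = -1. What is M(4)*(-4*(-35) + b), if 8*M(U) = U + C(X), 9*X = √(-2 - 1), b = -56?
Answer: 63/2 ≈ 31.500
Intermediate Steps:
X = I*√3/9 (X = √(-2 - 1)/9 = √(-3)/9 = (I*√3)/9 = I*√3/9 ≈ 0.19245*I)
M(U) = -⅛ + U/8 (M(U) = (U - 1)/8 = (-1 + U)/8 = -⅛ + U/8)
M(4)*(-4*(-35) + b) = (-⅛ + (⅛)*4)*(-4*(-35) - 56) = (-⅛ + ½)*(140 - 56) = (3/8)*84 = 63/2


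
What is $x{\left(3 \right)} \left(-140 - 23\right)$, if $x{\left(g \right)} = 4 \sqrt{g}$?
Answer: $- 652 \sqrt{3} \approx -1129.3$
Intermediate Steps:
$x{\left(3 \right)} \left(-140 - 23\right) = 4 \sqrt{3} \left(-140 - 23\right) = 4 \sqrt{3} \left(-163\right) = - 652 \sqrt{3}$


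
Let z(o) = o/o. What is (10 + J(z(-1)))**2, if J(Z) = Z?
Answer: 121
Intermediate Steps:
z(o) = 1
(10 + J(z(-1)))**2 = (10 + 1)**2 = 11**2 = 121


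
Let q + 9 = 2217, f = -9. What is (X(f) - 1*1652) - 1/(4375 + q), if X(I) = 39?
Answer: -10618380/6583 ≈ -1613.0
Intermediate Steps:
q = 2208 (q = -9 + 2217 = 2208)
(X(f) - 1*1652) - 1/(4375 + q) = (39 - 1*1652) - 1/(4375 + 2208) = (39 - 1652) - 1/6583 = -1613 - 1*1/6583 = -1613 - 1/6583 = -10618380/6583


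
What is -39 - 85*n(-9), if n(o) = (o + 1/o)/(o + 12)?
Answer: 5917/27 ≈ 219.15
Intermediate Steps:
n(o) = (o + 1/o)/(12 + o)
-39 - 85*n(-9) = -39 - 85*(1 + (-9)**2)/((-9)*(12 - 9)) = -39 - (-85)*(1 + 81)/(9*3) = -39 - (-85)*82/(9*3) = -39 - 85*(-82/27) = -39 + 6970/27 = 5917/27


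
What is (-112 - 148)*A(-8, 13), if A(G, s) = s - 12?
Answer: -260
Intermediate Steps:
A(G, s) = -12 + s
(-112 - 148)*A(-8, 13) = (-112 - 148)*(-12 + 13) = -260*1 = -260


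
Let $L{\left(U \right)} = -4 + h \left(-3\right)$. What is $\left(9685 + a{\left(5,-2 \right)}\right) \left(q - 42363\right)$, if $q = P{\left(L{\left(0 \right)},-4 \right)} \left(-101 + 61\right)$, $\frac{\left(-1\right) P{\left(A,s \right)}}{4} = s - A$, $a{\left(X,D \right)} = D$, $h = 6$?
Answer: $-382313889$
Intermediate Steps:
$L{\left(U \right)} = -22$ ($L{\left(U \right)} = -4 + 6 \left(-3\right) = -4 - 18 = -22$)
$P{\left(A,s \right)} = - 4 s + 4 A$ ($P{\left(A,s \right)} = - 4 \left(s - A\right) = - 4 s + 4 A$)
$q = 2880$ ($q = \left(\left(-4\right) \left(-4\right) + 4 \left(-22\right)\right) \left(-101 + 61\right) = \left(16 - 88\right) \left(-40\right) = \left(-72\right) \left(-40\right) = 2880$)
$\left(9685 + a{\left(5,-2 \right)}\right) \left(q - 42363\right) = \left(9685 - 2\right) \left(2880 - 42363\right) = 9683 \left(-39483\right) = -382313889$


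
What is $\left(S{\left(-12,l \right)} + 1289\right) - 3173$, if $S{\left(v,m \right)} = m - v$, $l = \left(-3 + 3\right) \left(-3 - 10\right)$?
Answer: $-1872$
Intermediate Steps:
$l = 0$ ($l = 0 \left(-3 - 10\right) = 0 \left(-13\right) = 0$)
$\left(S{\left(-12,l \right)} + 1289\right) - 3173 = \left(\left(0 - -12\right) + 1289\right) - 3173 = \left(\left(0 + 12\right) + 1289\right) - 3173 = \left(12 + 1289\right) - 3173 = 1301 - 3173 = -1872$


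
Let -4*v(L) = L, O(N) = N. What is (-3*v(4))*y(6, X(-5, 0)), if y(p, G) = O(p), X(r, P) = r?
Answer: 18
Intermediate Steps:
v(L) = -L/4
y(p, G) = p
(-3*v(4))*y(6, X(-5, 0)) = -(-3)*4/4*6 = -3*(-1)*6 = 3*6 = 18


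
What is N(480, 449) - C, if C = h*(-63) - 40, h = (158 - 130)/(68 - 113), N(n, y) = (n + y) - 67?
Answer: 4314/5 ≈ 862.80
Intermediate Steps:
N(n, y) = -67 + n + y
h = -28/45 (h = 28/(-45) = 28*(-1/45) = -28/45 ≈ -0.62222)
C = -⅘ (C = -28/45*(-63) - 40 = 196/5 - 40 = -⅘ ≈ -0.80000)
N(480, 449) - C = (-67 + 480 + 449) - 1*(-⅘) = 862 + ⅘ = 4314/5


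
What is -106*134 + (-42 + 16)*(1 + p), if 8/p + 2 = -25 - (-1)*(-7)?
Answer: -241806/17 ≈ -14224.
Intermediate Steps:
p = -4/17 (p = 8/(-2 + (-25 - (-1)*(-7))) = 8/(-2 + (-25 - 1*7)) = 8/(-2 + (-25 - 7)) = 8/(-2 - 32) = 8/(-34) = 8*(-1/34) = -4/17 ≈ -0.23529)
-106*134 + (-42 + 16)*(1 + p) = -106*134 + (-42 + 16)*(1 - 4/17) = -14204 - 26*13/17 = -14204 - 338/17 = -241806/17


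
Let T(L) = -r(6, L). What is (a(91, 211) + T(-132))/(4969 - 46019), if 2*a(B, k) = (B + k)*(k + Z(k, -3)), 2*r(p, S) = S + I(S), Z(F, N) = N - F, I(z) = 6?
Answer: 39/4105 ≈ 0.0095006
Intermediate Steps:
r(p, S) = 3 + S/2 (r(p, S) = (S + 6)/2 = (6 + S)/2 = 3 + S/2)
a(B, k) = -3*B/2 - 3*k/2 (a(B, k) = ((B + k)*(k + (-3 - k)))/2 = ((B + k)*(-3))/2 = (-3*B - 3*k)/2 = -3*B/2 - 3*k/2)
T(L) = -3 - L/2 (T(L) = -(3 + L/2) = -3 - L/2)
(a(91, 211) + T(-132))/(4969 - 46019) = ((-3/2*91 - 3/2*211) + (-3 - 1/2*(-132)))/(4969 - 46019) = ((-273/2 - 633/2) + (-3 + 66))/(-41050) = (-453 + 63)*(-1/41050) = -390*(-1/41050) = 39/4105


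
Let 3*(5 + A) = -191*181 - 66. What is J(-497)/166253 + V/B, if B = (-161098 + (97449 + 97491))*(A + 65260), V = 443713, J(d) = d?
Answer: -2488782354505/906559948941328 ≈ -0.0027453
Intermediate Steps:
A = -34652/3 (A = -5 + (-191*181 - 66)/3 = -5 + (-34571 - 66)/3 = -5 + (⅓)*(-34637) = -5 - 34637/3 = -34652/3 ≈ -11551.)
B = 5452893776/3 (B = (-161098 + (97449 + 97491))*(-34652/3 + 65260) = (-161098 + 194940)*(161128/3) = 33842*(161128/3) = 5452893776/3 ≈ 1.8176e+9)
J(-497)/166253 + V/B = -497/166253 + 443713/(5452893776/3) = -497*1/166253 + 443713*(3/5452893776) = -497/166253 + 1331139/5452893776 = -2488782354505/906559948941328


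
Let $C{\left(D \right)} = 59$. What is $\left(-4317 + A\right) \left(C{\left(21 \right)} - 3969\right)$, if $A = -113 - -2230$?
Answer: $8602000$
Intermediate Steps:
$A = 2117$ ($A = -113 + 2230 = 2117$)
$\left(-4317 + A\right) \left(C{\left(21 \right)} - 3969\right) = \left(-4317 + 2117\right) \left(59 - 3969\right) = \left(-2200\right) \left(-3910\right) = 8602000$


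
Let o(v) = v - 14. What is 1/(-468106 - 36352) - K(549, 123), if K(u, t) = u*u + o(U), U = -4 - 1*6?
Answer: -152032038667/504458 ≈ -3.0138e+5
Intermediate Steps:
U = -10 (U = -4 - 6 = -10)
o(v) = -14 + v
K(u, t) = -24 + u² (K(u, t) = u*u + (-14 - 10) = u² - 24 = -24 + u²)
1/(-468106 - 36352) - K(549, 123) = 1/(-468106 - 36352) - (-24 + 549²) = 1/(-504458) - (-24 + 301401) = -1/504458 - 1*301377 = -1/504458 - 301377 = -152032038667/504458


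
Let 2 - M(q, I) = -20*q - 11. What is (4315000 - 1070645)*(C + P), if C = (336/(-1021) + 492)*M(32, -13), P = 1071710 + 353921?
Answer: 5785893938202845/1021 ≈ 5.6669e+12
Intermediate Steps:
M(q, I) = 13 + 20*q (M(q, I) = 2 - (-20*q - 11) = 2 - (-11 - 20*q) = 2 + (11 + 20*q) = 13 + 20*q)
P = 1425631
C = 327803388/1021 (C = (336/(-1021) + 492)*(13 + 20*32) = (336*(-1/1021) + 492)*(13 + 640) = (-336/1021 + 492)*653 = (501996/1021)*653 = 327803388/1021 ≈ 3.2106e+5)
(4315000 - 1070645)*(C + P) = (4315000 - 1070645)*(327803388/1021 + 1425631) = 3244355*(1783372639/1021) = 5785893938202845/1021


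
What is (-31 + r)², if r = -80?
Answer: 12321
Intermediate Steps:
(-31 + r)² = (-31 - 80)² = (-111)² = 12321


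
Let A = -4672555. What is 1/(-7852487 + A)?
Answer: -1/12525042 ≈ -7.9840e-8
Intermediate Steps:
1/(-7852487 + A) = 1/(-7852487 - 4672555) = 1/(-12525042) = -1/12525042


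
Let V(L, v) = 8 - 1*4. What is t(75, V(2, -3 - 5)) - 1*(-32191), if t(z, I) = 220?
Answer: 32411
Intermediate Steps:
V(L, v) = 4 (V(L, v) = 8 - 4 = 4)
t(75, V(2, -3 - 5)) - 1*(-32191) = 220 - 1*(-32191) = 220 + 32191 = 32411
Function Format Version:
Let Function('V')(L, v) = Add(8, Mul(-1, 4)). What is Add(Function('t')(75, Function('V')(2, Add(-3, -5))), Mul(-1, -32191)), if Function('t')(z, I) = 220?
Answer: 32411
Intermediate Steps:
Function('V')(L, v) = 4 (Function('V')(L, v) = Add(8, -4) = 4)
Add(Function('t')(75, Function('V')(2, Add(-3, -5))), Mul(-1, -32191)) = Add(220, Mul(-1, -32191)) = Add(220, 32191) = 32411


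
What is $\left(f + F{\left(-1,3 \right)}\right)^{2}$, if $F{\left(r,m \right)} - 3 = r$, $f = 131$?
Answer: $17689$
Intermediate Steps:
$F{\left(r,m \right)} = 3 + r$
$\left(f + F{\left(-1,3 \right)}\right)^{2} = \left(131 + \left(3 - 1\right)\right)^{2} = \left(131 + 2\right)^{2} = 133^{2} = 17689$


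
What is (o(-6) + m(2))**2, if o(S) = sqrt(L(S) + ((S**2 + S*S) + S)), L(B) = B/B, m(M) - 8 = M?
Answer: (10 + sqrt(67))**2 ≈ 330.71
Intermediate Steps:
m(M) = 8 + M
L(B) = 1
o(S) = sqrt(1 + S + 2*S**2) (o(S) = sqrt(1 + ((S**2 + S*S) + S)) = sqrt(1 + ((S**2 + S**2) + S)) = sqrt(1 + (2*S**2 + S)) = sqrt(1 + (S + 2*S**2)) = sqrt(1 + S + 2*S**2))
(o(-6) + m(2))**2 = (sqrt(1 - 6 + 2*(-6)**2) + (8 + 2))**2 = (sqrt(1 - 6 + 2*36) + 10)**2 = (sqrt(1 - 6 + 72) + 10)**2 = (sqrt(67) + 10)**2 = (10 + sqrt(67))**2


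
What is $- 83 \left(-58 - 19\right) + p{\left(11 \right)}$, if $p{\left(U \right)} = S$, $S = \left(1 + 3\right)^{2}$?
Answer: $6407$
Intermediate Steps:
$S = 16$ ($S = 4^{2} = 16$)
$p{\left(U \right)} = 16$
$- 83 \left(-58 - 19\right) + p{\left(11 \right)} = - 83 \left(-58 - 19\right) + 16 = \left(-83\right) \left(-77\right) + 16 = 6391 + 16 = 6407$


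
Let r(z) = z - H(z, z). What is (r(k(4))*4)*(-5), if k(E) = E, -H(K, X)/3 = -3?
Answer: 100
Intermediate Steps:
H(K, X) = 9 (H(K, X) = -3*(-3) = 9)
r(z) = -9 + z (r(z) = z - 1*9 = z - 9 = -9 + z)
(r(k(4))*4)*(-5) = ((-9 + 4)*4)*(-5) = -5*4*(-5) = -20*(-5) = 100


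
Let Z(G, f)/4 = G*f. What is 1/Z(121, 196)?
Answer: 1/94864 ≈ 1.0541e-5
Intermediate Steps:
Z(G, f) = 4*G*f (Z(G, f) = 4*(G*f) = 4*G*f)
1/Z(121, 196) = 1/(4*121*196) = 1/94864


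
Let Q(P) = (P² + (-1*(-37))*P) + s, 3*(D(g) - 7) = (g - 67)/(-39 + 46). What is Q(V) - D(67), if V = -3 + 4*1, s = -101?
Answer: -70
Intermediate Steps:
D(g) = 80/21 + g/21 (D(g) = 7 + ((g - 67)/(-39 + 46))/3 = 7 + ((-67 + g)/7)/3 = 7 + ((-67 + g)*(⅐))/3 = 7 + (-67/7 + g/7)/3 = 7 + (-67/21 + g/21) = 80/21 + g/21)
V = 1 (V = -3 + 4 = 1)
Q(P) = -101 + P² + 37*P (Q(P) = (P² + (-1*(-37))*P) - 101 = (P² + 37*P) - 101 = -101 + P² + 37*P)
Q(V) - D(67) = (-101 + 1² + 37*1) - (80/21 + (1/21)*67) = (-101 + 1 + 37) - (80/21 + 67/21) = -63 - 1*7 = -63 - 7 = -70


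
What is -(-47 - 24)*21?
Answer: 1491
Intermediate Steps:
-(-47 - 24)*21 = -(-71)*21 = -1*(-1491) = 1491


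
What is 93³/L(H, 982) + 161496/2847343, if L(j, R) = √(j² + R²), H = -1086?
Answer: 161496/2847343 + 804357*√535930/1071860 ≈ 549.43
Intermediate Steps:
L(j, R) = √(R² + j²)
93³/L(H, 982) + 161496/2847343 = 93³/(√(982² + (-1086)²)) + 161496/2847343 = 804357/(√(964324 + 1179396)) + 161496*(1/2847343) = 804357/(√2143720) + 161496/2847343 = 804357/((2*√535930)) + 161496/2847343 = 804357*(√535930/1071860) + 161496/2847343 = 804357*√535930/1071860 + 161496/2847343 = 161496/2847343 + 804357*√535930/1071860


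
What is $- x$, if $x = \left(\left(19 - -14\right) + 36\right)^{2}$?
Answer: $-4761$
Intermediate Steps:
$x = 4761$ ($x = \left(\left(19 + 14\right) + 36\right)^{2} = \left(33 + 36\right)^{2} = 69^{2} = 4761$)
$- x = \left(-1\right) 4761 = -4761$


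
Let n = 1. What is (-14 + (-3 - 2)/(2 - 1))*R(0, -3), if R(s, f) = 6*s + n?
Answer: -19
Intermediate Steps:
R(s, f) = 1 + 6*s (R(s, f) = 6*s + 1 = 1 + 6*s)
(-14 + (-3 - 2)/(2 - 1))*R(0, -3) = (-14 + (-3 - 2)/(2 - 1))*(1 + 6*0) = (-14 - 5/1)*(1 + 0) = (-14 - 5*1)*1 = (-14 - 5)*1 = -19*1 = -19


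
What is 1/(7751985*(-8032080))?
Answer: -1/62264563678800 ≈ -1.6061e-14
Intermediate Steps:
1/(7751985*(-8032080)) = (1/7751985)*(-1/8032080) = -1/62264563678800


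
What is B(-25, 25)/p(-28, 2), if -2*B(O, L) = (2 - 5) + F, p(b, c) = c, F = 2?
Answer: ¼ ≈ 0.25000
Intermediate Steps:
B(O, L) = ½ (B(O, L) = -((2 - 5) + 2)/2 = -(-3 + 2)/2 = -½*(-1) = ½)
B(-25, 25)/p(-28, 2) = (½)/2 = (½)*(½) = ¼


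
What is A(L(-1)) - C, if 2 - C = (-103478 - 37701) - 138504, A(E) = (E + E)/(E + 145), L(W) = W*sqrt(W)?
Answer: -2940328404/10513 - 145*I/10513 ≈ -2.7969e+5 - 0.013792*I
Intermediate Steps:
L(W) = W**(3/2)
A(E) = 2*E/(145 + E) (A(E) = (2*E)/(145 + E) = 2*E/(145 + E))
C = 279685 (C = 2 - ((-103478 - 37701) - 138504) = 2 - (-141179 - 138504) = 2 - 1*(-279683) = 2 + 279683 = 279685)
A(L(-1)) - C = 2*(-1)**(3/2)/(145 + (-1)**(3/2)) - 1*279685 = 2*(-I)/(145 - I) - 279685 = 2*(-I)*((145 + I)/21026) - 279685 = -I*(145 + I)/10513 - 279685 = -279685 - I*(145 + I)/10513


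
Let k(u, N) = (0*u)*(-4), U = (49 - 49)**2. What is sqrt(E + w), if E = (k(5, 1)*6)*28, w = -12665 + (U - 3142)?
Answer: I*sqrt(15807) ≈ 125.73*I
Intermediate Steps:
U = 0 (U = 0**2 = 0)
k(u, N) = 0 (k(u, N) = 0*(-4) = 0)
w = -15807 (w = -12665 + (0 - 3142) = -12665 - 3142 = -15807)
E = 0 (E = (0*6)*28 = 0*28 = 0)
sqrt(E + w) = sqrt(0 - 15807) = sqrt(-15807) = I*sqrt(15807)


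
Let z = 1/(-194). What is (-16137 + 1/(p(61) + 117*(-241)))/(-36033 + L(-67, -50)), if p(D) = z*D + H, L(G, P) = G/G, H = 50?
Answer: 88117363517/196755582528 ≈ 0.44785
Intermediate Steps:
z = -1/194 ≈ -0.0051546
L(G, P) = 1
p(D) = 50 - D/194 (p(D) = -D/194 + 50 = 50 - D/194)
(-16137 + 1/(p(61) + 117*(-241)))/(-36033 + L(-67, -50)) = (-16137 + 1/((50 - 1/194*61) + 117*(-241)))/(-36033 + 1) = (-16137 + 1/((50 - 61/194) - 28197))/(-36032) = (-16137 + 1/(9639/194 - 28197))*(-1/36032) = (-16137 + 1/(-5460579/194))*(-1/36032) = (-16137 - 194/5460579)*(-1/36032) = -88117363517/5460579*(-1/36032) = 88117363517/196755582528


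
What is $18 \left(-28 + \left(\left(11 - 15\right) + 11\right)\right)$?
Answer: $-378$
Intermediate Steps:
$18 \left(-28 + \left(\left(11 - 15\right) + 11\right)\right) = 18 \left(-28 + \left(-4 + 11\right)\right) = 18 \left(-28 + 7\right) = 18 \left(-21\right) = -378$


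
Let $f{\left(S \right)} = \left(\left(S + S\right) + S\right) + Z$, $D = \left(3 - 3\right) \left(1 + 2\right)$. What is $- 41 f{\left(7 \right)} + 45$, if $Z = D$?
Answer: $-816$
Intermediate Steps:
$D = 0$ ($D = 0 \cdot 3 = 0$)
$Z = 0$
$f{\left(S \right)} = 3 S$ ($f{\left(S \right)} = \left(\left(S + S\right) + S\right) + 0 = \left(2 S + S\right) + 0 = 3 S + 0 = 3 S$)
$- 41 f{\left(7 \right)} + 45 = - 41 \cdot 3 \cdot 7 + 45 = \left(-41\right) 21 + 45 = -861 + 45 = -816$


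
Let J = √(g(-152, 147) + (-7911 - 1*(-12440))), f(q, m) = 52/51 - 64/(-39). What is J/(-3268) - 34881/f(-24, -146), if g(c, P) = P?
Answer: -367081/28 - √1169/1634 ≈ -13110.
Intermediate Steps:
f(q, m) = 588/221 (f(q, m) = 52*(1/51) - 64*(-1/39) = 52/51 + 64/39 = 588/221)
J = 2*√1169 (J = √(147 + (-7911 - 1*(-12440))) = √(147 + (-7911 + 12440)) = √(147 + 4529) = √4676 = 2*√1169 ≈ 68.381)
J/(-3268) - 34881/f(-24, -146) = (2*√1169)/(-3268) - 34881/588/221 = (2*√1169)*(-1/3268) - 34881*221/588 = -√1169/1634 - 367081/28 = -367081/28 - √1169/1634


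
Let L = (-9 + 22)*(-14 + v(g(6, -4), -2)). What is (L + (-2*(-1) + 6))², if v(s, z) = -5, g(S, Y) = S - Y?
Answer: 57121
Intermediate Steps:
L = -247 (L = (-9 + 22)*(-14 - 5) = 13*(-19) = -247)
(L + (-2*(-1) + 6))² = (-247 + (-2*(-1) + 6))² = (-247 + (2 + 6))² = (-247 + 8)² = (-239)² = 57121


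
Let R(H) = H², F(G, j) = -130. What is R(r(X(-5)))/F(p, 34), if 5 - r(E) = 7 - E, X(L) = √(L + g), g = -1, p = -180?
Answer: 1/65 + 2*I*√6/65 ≈ 0.015385 + 0.075369*I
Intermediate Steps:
X(L) = √(-1 + L) (X(L) = √(L - 1) = √(-1 + L))
r(E) = -2 + E (r(E) = 5 - (7 - E) = 5 + (-7 + E) = -2 + E)
R(r(X(-5)))/F(p, 34) = (-2 + √(-1 - 5))²/(-130) = (-2 + √(-6))²*(-1/130) = (-2 + I*√6)²*(-1/130) = -(-2 + I*√6)²/130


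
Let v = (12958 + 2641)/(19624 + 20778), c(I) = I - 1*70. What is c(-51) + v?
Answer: -4873043/40402 ≈ -120.61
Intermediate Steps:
c(I) = -70 + I (c(I) = I - 70 = -70 + I)
v = 15599/40402 ≈ 0.38609
c(-51) + v = (-70 - 51) + 15599/40402 = -121 + 15599/40402 = -4873043/40402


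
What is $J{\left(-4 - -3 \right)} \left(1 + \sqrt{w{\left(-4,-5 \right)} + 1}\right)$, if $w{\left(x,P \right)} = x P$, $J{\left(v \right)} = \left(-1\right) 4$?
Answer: $-4 - 4 \sqrt{21} \approx -22.33$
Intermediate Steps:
$J{\left(v \right)} = -4$
$w{\left(x,P \right)} = P x$
$J{\left(-4 - -3 \right)} \left(1 + \sqrt{w{\left(-4,-5 \right)} + 1}\right) = - 4 \left(1 + \sqrt{\left(-5\right) \left(-4\right) + 1}\right) = - 4 \left(1 + \sqrt{20 + 1}\right) = - 4 \left(1 + \sqrt{21}\right) = -4 - 4 \sqrt{21}$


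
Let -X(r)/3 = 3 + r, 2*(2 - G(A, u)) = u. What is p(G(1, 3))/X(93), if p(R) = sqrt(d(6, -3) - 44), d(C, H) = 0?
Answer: -I*sqrt(11)/144 ≈ -0.023032*I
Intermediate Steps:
G(A, u) = 2 - u/2
X(r) = -9 - 3*r (X(r) = -3*(3 + r) = -9 - 3*r)
p(R) = 2*I*sqrt(11) (p(R) = sqrt(0 - 44) = sqrt(-44) = 2*I*sqrt(11))
p(G(1, 3))/X(93) = (2*I*sqrt(11))/(-9 - 3*93) = (2*I*sqrt(11))/(-9 - 279) = (2*I*sqrt(11))/(-288) = (2*I*sqrt(11))*(-1/288) = -I*sqrt(11)/144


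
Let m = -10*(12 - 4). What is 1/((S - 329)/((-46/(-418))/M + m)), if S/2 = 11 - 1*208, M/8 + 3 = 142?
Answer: 6197539/56010328 ≈ 0.11065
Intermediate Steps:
M = 1112 (M = -24 + 8*142 = -24 + 1136 = 1112)
S = -394 (S = 2*(11 - 1*208) = 2*(11 - 208) = 2*(-197) = -394)
m = -80 (m = -10*8 = -80)
1/((S - 329)/((-46/(-418))/M + m)) = 1/((-394 - 329)/(-46/(-418)/1112 - 80)) = 1/(-723/(-46*(-1/418)*(1/1112) - 80)) = 1/(-723/((23/209)*(1/1112) - 80)) = 1/(-723/(23/232408 - 80)) = 1/(-723/(-18592617/232408)) = 1/(-723*(-232408/18592617)) = 1/(56010328/6197539) = 6197539/56010328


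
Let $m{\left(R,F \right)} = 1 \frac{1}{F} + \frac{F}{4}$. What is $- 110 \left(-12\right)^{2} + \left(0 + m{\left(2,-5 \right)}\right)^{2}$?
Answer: $- \frac{6335159}{400} \approx -15838.0$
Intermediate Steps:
$m{\left(R,F \right)} = \frac{1}{F} + \frac{F}{4}$ ($m{\left(R,F \right)} = \frac{1}{F} + F \frac{1}{4} = \frac{1}{F} + \frac{F}{4}$)
$- 110 \left(-12\right)^{2} + \left(0 + m{\left(2,-5 \right)}\right)^{2} = - 110 \left(-12\right)^{2} + \left(0 + \left(\frac{1}{-5} + \frac{1}{4} \left(-5\right)\right)\right)^{2} = \left(-110\right) 144 + \left(0 - \frac{29}{20}\right)^{2} = -15840 + \left(0 - \frac{29}{20}\right)^{2} = -15840 + \left(- \frac{29}{20}\right)^{2} = -15840 + \frac{841}{400} = - \frac{6335159}{400}$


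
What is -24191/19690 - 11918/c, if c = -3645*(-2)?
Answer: -41101781/14354010 ≈ -2.8634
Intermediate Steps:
c = 7290
-24191/19690 - 11918/c = -24191/19690 - 11918/7290 = -24191*1/19690 - 11918*1/7290 = -24191/19690 - 5959/3645 = -41101781/14354010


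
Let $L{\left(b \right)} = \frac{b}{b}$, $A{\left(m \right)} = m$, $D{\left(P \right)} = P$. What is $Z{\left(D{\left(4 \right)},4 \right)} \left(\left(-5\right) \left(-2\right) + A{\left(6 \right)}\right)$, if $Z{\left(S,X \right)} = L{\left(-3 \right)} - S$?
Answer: $-48$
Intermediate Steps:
$L{\left(b \right)} = 1$
$Z{\left(S,X \right)} = 1 - S$
$Z{\left(D{\left(4 \right)},4 \right)} \left(\left(-5\right) \left(-2\right) + A{\left(6 \right)}\right) = \left(1 - 4\right) \left(\left(-5\right) \left(-2\right) + 6\right) = \left(1 - 4\right) \left(10 + 6\right) = \left(-3\right) 16 = -48$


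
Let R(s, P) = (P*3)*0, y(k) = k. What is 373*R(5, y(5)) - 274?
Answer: -274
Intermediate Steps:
R(s, P) = 0 (R(s, P) = (3*P)*0 = 0)
373*R(5, y(5)) - 274 = 373*0 - 274 = 0 - 274 = -274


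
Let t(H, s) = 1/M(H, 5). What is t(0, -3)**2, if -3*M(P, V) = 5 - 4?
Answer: 9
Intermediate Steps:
M(P, V) = -1/3 (M(P, V) = -(5 - 4)/3 = -1/3*1 = -1/3)
t(H, s) = -3 (t(H, s) = 1/(-1/3) = -3)
t(0, -3)**2 = (-3)**2 = 9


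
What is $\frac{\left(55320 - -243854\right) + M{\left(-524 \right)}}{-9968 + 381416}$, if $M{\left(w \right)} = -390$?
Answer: $\frac{37348}{46431} \approx 0.80438$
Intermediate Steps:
$\frac{\left(55320 - -243854\right) + M{\left(-524 \right)}}{-9968 + 381416} = \frac{\left(55320 - -243854\right) - 390}{-9968 + 381416} = \frac{\left(55320 + 243854\right) - 390}{371448} = \left(299174 - 390\right) \frac{1}{371448} = 298784 \cdot \frac{1}{371448} = \frac{37348}{46431}$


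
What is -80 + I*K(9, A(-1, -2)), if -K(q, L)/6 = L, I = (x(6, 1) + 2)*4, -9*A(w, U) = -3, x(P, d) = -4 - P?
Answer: -16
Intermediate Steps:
A(w, U) = ⅓ (A(w, U) = -⅑*(-3) = ⅓)
I = -32 (I = ((-4 - 1*6) + 2)*4 = ((-4 - 6) + 2)*4 = (-10 + 2)*4 = -8*4 = -32)
K(q, L) = -6*L
-80 + I*K(9, A(-1, -2)) = -80 - (-192)/3 = -80 - 32*(-2) = -80 + 64 = -16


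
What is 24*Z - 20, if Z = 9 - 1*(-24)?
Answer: 772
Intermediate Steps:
Z = 33 (Z = 9 + 24 = 33)
24*Z - 20 = 24*33 - 20 = 792 - 20 = 772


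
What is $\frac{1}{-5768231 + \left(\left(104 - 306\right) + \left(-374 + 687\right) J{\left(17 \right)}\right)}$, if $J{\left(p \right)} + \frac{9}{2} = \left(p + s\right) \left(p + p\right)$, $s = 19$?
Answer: $- \frac{2}{10773459} \approx -1.8564 \cdot 10^{-7}$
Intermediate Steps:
$J{\left(p \right)} = - \frac{9}{2} + 2 p \left(19 + p\right)$ ($J{\left(p \right)} = - \frac{9}{2} + \left(p + 19\right) \left(p + p\right) = - \frac{9}{2} + \left(19 + p\right) 2 p = - \frac{9}{2} + 2 p \left(19 + p\right)$)
$\frac{1}{-5768231 + \left(\left(104 - 306\right) + \left(-374 + 687\right) J{\left(17 \right)}\right)} = \frac{1}{-5768231 + \left(\left(104 - 306\right) + \left(-374 + 687\right) \left(- \frac{9}{2} + 2 \cdot 17^{2} + 38 \cdot 17\right)\right)} = \frac{1}{-5768231 - \left(202 - 313 \left(- \frac{9}{2} + 2 \cdot 289 + 646\right)\right)} = \frac{1}{-5768231 - \left(202 - 313 \left(- \frac{9}{2} + 578 + 646\right)\right)} = \frac{1}{-5768231 + \left(-202 + 313 \cdot \frac{2439}{2}\right)} = \frac{1}{-5768231 + \left(-202 + \frac{763407}{2}\right)} = \frac{1}{-5768231 + \frac{763003}{2}} = \frac{1}{- \frac{10773459}{2}} = - \frac{2}{10773459}$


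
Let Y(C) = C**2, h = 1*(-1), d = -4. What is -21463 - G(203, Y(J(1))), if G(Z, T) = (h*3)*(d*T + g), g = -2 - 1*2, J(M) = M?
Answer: -21487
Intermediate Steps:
h = -1
g = -4 (g = -2 - 2 = -4)
G(Z, T) = 12 + 12*T (G(Z, T) = (-1*3)*(-4*T - 4) = -3*(-4 - 4*T) = 12 + 12*T)
-21463 - G(203, Y(J(1))) = -21463 - (12 + 12*1**2) = -21463 - (12 + 12*1) = -21463 - (12 + 12) = -21463 - 1*24 = -21463 - 24 = -21487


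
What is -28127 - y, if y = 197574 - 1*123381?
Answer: -102320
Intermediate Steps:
y = 74193 (y = 197574 - 123381 = 74193)
-28127 - y = -28127 - 1*74193 = -28127 - 74193 = -102320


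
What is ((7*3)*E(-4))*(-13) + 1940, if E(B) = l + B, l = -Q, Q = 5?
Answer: 4397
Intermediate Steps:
l = -5 (l = -1*5 = -5)
E(B) = -5 + B
((7*3)*E(-4))*(-13) + 1940 = ((7*3)*(-5 - 4))*(-13) + 1940 = (21*(-9))*(-13) + 1940 = -189*(-13) + 1940 = 2457 + 1940 = 4397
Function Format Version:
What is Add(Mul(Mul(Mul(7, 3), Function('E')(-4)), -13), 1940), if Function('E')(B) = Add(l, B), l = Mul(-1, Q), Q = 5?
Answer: 4397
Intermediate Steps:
l = -5 (l = Mul(-1, 5) = -5)
Function('E')(B) = Add(-5, B)
Add(Mul(Mul(Mul(7, 3), Function('E')(-4)), -13), 1940) = Add(Mul(Mul(Mul(7, 3), Add(-5, -4)), -13), 1940) = Add(Mul(Mul(21, -9), -13), 1940) = Add(Mul(-189, -13), 1940) = Add(2457, 1940) = 4397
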